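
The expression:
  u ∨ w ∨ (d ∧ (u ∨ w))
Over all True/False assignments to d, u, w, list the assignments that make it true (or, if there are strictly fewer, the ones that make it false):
is false only for:
  d=False, u=False, w=False;
  d=True, u=False, w=False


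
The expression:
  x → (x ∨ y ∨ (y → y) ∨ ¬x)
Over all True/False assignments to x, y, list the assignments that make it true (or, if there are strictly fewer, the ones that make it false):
is always true.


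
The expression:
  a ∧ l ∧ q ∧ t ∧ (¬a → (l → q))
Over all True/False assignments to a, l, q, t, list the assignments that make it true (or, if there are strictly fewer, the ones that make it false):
is true only for:
  a=True, l=True, q=True, t=True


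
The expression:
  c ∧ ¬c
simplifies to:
False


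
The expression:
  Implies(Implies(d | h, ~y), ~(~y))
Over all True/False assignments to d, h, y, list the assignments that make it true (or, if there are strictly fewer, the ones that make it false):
is true only for:
  d=False, h=False, y=True;
  d=False, h=True, y=True;
  d=True, h=False, y=True;
  d=True, h=True, y=True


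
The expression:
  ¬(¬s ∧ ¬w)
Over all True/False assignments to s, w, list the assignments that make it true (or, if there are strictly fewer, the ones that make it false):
is false only for:
  s=False, w=False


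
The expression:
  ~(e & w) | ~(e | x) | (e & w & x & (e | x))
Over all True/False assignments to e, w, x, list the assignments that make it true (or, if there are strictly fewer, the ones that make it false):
is false only for:
  e=True, w=True, x=False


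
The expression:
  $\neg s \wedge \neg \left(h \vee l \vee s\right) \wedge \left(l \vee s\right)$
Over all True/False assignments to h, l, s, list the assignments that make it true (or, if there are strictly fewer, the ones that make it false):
is never true.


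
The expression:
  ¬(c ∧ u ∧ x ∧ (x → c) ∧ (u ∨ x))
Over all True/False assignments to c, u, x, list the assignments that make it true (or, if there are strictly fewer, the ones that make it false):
is false only for:
  c=True, u=True, x=True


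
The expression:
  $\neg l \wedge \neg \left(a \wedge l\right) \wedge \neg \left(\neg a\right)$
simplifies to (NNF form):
$a \wedge \neg l$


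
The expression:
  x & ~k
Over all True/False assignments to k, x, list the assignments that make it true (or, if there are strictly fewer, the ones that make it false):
is true only for:
  k=False, x=True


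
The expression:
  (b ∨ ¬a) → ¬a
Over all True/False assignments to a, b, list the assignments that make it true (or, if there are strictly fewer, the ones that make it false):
is false only for:
  a=True, b=True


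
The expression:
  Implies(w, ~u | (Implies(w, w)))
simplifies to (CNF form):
True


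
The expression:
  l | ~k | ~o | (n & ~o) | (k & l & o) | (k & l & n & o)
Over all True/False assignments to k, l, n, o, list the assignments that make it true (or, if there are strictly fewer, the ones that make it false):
is false only for:
  k=True, l=False, n=False, o=True;
  k=True, l=False, n=True, o=True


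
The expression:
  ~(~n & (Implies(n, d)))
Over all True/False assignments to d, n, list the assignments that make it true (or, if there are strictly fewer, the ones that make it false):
is true only for:
  d=False, n=True;
  d=True, n=True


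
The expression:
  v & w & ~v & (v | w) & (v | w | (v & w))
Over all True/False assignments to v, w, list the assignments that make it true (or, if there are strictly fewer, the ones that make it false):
is never true.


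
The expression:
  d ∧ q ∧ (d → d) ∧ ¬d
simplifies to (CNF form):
False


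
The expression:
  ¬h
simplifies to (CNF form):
¬h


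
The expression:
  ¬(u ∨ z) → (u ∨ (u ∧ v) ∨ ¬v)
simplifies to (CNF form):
u ∨ z ∨ ¬v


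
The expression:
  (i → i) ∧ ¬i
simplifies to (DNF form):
¬i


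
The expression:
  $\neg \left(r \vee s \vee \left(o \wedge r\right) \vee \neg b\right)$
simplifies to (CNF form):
$b \wedge \neg r \wedge \neg s$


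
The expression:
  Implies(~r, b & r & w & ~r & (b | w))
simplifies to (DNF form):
r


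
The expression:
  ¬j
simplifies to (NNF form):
¬j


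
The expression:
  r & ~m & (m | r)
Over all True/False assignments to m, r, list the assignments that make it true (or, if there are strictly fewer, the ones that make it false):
is true only for:
  m=False, r=True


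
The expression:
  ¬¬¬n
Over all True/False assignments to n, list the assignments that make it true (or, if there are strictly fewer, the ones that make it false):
is true only for:
  n=False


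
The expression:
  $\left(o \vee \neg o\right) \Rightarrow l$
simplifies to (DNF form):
$l$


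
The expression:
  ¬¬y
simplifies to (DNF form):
y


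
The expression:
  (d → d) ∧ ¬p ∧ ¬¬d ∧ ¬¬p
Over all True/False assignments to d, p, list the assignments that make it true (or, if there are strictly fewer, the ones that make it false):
is never true.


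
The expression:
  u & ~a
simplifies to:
u & ~a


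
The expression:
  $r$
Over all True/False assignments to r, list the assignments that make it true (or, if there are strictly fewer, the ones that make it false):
is true only for:
  r=True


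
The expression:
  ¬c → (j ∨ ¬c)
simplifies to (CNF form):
True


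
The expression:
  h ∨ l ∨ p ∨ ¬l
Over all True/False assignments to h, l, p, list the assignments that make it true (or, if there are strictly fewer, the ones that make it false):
is always true.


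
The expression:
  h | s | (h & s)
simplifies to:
h | s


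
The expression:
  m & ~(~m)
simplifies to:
m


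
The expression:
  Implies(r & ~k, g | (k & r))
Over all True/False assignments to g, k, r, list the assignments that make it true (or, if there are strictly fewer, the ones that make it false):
is false only for:
  g=False, k=False, r=True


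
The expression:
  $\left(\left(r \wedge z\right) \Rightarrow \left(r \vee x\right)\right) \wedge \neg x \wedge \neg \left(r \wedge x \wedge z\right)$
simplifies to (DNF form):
$\neg x$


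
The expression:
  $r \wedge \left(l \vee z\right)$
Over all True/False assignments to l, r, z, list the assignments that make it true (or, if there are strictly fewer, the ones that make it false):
is true only for:
  l=False, r=True, z=True;
  l=True, r=True, z=False;
  l=True, r=True, z=True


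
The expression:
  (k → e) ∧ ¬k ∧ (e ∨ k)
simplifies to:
e ∧ ¬k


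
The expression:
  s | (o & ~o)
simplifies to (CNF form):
s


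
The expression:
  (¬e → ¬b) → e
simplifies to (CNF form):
b ∨ e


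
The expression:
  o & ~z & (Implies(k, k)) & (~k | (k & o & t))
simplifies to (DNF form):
(o & t & ~z) | (o & ~k & ~z)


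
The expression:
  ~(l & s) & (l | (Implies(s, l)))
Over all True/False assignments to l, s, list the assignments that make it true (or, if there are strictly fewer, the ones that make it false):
is true only for:
  l=False, s=False;
  l=True, s=False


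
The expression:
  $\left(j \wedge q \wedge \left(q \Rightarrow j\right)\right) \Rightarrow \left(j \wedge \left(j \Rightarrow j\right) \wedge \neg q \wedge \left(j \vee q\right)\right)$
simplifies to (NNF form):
$\neg j \vee \neg q$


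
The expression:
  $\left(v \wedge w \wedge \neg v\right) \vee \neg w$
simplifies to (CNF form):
$\neg w$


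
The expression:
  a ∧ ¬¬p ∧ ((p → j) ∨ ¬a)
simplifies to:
a ∧ j ∧ p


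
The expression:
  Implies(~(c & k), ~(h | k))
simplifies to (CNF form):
(c | ~k) & (k | ~h)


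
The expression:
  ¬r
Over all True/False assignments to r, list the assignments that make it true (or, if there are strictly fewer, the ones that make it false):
is true only for:
  r=False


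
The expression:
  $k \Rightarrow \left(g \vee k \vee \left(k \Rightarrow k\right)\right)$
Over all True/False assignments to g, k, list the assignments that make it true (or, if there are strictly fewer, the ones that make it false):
is always true.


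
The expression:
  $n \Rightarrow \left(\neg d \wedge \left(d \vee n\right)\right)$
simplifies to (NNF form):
$\neg d \vee \neg n$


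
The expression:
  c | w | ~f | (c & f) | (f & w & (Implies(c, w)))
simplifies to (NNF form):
c | w | ~f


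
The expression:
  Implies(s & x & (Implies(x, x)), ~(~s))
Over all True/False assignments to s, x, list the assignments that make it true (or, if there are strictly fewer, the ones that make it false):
is always true.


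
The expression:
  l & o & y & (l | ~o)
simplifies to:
l & o & y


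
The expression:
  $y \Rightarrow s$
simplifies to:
$s \vee \neg y$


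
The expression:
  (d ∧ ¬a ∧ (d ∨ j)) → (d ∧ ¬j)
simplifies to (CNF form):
a ∨ ¬d ∨ ¬j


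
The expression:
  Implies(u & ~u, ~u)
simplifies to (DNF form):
True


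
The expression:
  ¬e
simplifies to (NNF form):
¬e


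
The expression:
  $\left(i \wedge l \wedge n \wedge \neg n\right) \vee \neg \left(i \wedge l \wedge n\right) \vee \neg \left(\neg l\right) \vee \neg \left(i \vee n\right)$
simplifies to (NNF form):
$\text{True}$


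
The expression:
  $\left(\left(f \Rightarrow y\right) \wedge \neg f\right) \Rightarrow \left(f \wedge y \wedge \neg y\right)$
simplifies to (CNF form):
$f$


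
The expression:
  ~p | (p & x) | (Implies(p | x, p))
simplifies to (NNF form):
True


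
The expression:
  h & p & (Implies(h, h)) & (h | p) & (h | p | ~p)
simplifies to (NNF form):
h & p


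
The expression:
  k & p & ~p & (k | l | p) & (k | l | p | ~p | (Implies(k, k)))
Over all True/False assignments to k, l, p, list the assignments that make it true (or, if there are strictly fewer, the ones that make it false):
is never true.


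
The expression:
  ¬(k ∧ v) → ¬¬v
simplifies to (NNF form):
v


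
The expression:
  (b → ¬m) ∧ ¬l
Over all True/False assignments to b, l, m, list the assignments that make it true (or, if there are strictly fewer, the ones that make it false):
is true only for:
  b=False, l=False, m=False;
  b=False, l=False, m=True;
  b=True, l=False, m=False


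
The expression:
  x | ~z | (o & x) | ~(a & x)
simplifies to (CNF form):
True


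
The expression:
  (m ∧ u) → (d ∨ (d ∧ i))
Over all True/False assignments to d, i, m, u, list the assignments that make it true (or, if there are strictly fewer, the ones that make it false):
is false only for:
  d=False, i=False, m=True, u=True;
  d=False, i=True, m=True, u=True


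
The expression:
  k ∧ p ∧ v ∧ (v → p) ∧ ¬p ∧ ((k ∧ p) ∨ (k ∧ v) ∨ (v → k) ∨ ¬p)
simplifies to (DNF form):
False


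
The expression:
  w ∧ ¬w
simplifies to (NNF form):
False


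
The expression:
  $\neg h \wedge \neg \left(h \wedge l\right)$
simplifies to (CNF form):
$\neg h$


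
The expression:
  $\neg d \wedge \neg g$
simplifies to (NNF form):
$\neg d \wedge \neg g$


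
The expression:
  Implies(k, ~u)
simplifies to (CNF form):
~k | ~u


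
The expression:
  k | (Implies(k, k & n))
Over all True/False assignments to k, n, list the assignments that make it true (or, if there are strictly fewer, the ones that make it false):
is always true.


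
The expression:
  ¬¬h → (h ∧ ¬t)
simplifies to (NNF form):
¬h ∨ ¬t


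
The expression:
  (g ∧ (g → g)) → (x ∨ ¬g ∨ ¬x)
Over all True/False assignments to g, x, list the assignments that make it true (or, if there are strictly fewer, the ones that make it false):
is always true.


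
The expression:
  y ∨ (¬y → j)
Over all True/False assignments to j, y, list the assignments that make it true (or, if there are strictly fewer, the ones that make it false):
is false only for:
  j=False, y=False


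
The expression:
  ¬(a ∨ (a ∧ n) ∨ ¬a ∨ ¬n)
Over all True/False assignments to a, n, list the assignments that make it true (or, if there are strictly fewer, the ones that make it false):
is never true.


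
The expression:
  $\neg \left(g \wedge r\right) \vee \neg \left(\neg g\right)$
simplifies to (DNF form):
$\text{True}$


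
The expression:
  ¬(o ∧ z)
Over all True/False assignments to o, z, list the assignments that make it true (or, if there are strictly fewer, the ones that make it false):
is false only for:
  o=True, z=True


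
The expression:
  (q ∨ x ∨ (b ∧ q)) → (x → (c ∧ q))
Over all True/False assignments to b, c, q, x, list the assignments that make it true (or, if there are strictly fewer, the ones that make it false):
is false only for:
  b=False, c=False, q=False, x=True;
  b=False, c=False, q=True, x=True;
  b=False, c=True, q=False, x=True;
  b=True, c=False, q=False, x=True;
  b=True, c=False, q=True, x=True;
  b=True, c=True, q=False, x=True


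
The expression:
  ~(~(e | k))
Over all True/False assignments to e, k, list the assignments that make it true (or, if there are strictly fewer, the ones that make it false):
is false only for:
  e=False, k=False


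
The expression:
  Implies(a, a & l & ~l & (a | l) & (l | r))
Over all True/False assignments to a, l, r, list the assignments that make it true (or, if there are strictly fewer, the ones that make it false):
is true only for:
  a=False, l=False, r=False;
  a=False, l=False, r=True;
  a=False, l=True, r=False;
  a=False, l=True, r=True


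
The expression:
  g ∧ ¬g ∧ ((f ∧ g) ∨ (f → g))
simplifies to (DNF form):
False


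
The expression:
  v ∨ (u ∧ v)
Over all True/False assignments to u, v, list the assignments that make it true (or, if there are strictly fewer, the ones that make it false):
is true only for:
  u=False, v=True;
  u=True, v=True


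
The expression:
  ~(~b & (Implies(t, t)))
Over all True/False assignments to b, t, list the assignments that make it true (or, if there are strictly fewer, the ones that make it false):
is true only for:
  b=True, t=False;
  b=True, t=True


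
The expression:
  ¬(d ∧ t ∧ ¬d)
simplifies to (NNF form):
True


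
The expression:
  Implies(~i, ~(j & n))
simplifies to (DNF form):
i | ~j | ~n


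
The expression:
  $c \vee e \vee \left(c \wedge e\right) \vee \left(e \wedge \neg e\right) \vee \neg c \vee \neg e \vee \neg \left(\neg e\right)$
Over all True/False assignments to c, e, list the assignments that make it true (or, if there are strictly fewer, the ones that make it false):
is always true.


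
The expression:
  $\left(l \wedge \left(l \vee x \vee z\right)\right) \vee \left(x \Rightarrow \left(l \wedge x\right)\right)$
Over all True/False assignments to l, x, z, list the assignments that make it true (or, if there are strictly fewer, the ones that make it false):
is false only for:
  l=False, x=True, z=False;
  l=False, x=True, z=True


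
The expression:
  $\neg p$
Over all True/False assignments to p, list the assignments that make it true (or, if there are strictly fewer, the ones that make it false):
is true only for:
  p=False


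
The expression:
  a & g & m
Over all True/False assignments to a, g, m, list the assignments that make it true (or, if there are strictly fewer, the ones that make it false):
is true only for:
  a=True, g=True, m=True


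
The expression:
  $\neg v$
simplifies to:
$\neg v$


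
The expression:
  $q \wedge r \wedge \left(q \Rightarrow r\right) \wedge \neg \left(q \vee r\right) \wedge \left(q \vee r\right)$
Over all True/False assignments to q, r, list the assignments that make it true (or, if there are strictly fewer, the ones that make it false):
is never true.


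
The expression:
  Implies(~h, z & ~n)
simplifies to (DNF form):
h | (z & ~n)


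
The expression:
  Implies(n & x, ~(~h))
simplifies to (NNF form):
h | ~n | ~x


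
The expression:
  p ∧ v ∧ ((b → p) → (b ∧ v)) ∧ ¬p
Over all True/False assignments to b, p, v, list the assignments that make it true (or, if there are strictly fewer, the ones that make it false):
is never true.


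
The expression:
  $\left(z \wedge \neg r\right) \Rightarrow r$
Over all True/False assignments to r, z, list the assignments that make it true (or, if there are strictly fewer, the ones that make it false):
is false only for:
  r=False, z=True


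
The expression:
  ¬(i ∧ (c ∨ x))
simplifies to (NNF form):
(¬c ∧ ¬x) ∨ ¬i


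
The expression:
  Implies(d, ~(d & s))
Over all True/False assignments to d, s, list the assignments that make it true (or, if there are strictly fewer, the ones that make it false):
is false only for:
  d=True, s=True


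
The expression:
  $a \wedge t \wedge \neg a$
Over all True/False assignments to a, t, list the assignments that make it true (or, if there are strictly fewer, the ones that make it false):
is never true.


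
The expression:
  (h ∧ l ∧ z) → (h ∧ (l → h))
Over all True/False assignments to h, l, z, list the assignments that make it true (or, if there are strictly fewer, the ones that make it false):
is always true.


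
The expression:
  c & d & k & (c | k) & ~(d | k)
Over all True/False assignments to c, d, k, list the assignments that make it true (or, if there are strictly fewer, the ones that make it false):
is never true.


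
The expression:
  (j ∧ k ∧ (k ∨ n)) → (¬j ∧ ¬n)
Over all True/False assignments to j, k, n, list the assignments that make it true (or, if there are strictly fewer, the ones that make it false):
is false only for:
  j=True, k=True, n=False;
  j=True, k=True, n=True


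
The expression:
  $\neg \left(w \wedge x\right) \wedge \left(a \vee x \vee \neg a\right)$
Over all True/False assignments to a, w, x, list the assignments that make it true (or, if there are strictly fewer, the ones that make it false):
is false only for:
  a=False, w=True, x=True;
  a=True, w=True, x=True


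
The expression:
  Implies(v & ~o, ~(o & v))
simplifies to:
True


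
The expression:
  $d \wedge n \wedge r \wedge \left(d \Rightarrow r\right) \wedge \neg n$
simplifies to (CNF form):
$\text{False}$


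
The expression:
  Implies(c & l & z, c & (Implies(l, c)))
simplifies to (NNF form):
True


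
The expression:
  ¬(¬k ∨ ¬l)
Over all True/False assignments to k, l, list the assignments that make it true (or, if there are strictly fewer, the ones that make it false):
is true only for:
  k=True, l=True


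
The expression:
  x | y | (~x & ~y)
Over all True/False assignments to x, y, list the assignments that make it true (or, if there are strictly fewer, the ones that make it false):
is always true.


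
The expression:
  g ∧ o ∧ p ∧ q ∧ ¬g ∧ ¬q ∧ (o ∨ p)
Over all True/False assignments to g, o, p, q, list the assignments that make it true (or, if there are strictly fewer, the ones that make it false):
is never true.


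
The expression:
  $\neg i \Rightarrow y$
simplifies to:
$i \vee y$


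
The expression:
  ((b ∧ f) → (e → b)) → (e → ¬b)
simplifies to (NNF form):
¬b ∨ ¬e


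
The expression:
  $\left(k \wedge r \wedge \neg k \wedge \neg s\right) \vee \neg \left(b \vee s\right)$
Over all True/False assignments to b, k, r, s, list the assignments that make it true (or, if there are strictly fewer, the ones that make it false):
is true only for:
  b=False, k=False, r=False, s=False;
  b=False, k=False, r=True, s=False;
  b=False, k=True, r=False, s=False;
  b=False, k=True, r=True, s=False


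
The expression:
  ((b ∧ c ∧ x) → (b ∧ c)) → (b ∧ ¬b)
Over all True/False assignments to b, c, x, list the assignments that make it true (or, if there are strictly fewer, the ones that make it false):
is never true.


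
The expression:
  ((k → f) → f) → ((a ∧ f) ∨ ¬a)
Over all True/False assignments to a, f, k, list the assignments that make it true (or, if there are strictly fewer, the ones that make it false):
is false only for:
  a=True, f=False, k=True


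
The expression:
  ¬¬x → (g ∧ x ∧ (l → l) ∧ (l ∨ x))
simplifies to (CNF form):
g ∨ ¬x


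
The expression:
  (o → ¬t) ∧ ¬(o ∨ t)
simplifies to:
¬o ∧ ¬t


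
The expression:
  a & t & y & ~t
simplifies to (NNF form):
False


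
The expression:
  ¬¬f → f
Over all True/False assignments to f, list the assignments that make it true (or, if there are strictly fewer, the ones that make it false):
is always true.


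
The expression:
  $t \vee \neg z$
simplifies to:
$t \vee \neg z$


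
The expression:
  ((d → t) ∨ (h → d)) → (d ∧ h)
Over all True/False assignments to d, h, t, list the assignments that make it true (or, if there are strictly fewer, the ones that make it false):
is true only for:
  d=True, h=True, t=False;
  d=True, h=True, t=True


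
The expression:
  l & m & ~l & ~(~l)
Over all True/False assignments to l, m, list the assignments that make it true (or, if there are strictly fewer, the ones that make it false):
is never true.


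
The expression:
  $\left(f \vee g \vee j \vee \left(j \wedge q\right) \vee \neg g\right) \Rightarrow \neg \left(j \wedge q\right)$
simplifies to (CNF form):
$\neg j \vee \neg q$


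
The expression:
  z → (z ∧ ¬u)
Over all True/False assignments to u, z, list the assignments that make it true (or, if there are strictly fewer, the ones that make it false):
is false only for:
  u=True, z=True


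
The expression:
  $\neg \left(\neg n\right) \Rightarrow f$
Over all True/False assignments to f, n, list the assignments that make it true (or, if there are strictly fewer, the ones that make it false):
is false only for:
  f=False, n=True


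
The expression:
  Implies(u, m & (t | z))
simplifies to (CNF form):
(m | ~u) & (t | z | ~u)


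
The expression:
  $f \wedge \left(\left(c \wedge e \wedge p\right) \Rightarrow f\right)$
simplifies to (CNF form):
$f$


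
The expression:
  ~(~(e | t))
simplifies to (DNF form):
e | t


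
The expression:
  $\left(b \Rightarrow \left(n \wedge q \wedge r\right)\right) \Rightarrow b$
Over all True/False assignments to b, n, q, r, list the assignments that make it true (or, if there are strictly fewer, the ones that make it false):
is true only for:
  b=True, n=False, q=False, r=False;
  b=True, n=False, q=False, r=True;
  b=True, n=False, q=True, r=False;
  b=True, n=False, q=True, r=True;
  b=True, n=True, q=False, r=False;
  b=True, n=True, q=False, r=True;
  b=True, n=True, q=True, r=False;
  b=True, n=True, q=True, r=True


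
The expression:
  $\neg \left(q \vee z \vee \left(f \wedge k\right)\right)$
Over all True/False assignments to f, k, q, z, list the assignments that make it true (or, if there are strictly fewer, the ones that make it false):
is true only for:
  f=False, k=False, q=False, z=False;
  f=False, k=True, q=False, z=False;
  f=True, k=False, q=False, z=False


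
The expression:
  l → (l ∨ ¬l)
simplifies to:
True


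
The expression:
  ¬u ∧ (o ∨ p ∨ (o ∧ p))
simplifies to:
¬u ∧ (o ∨ p)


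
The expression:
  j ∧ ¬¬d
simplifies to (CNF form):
d ∧ j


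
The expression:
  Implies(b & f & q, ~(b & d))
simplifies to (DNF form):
~b | ~d | ~f | ~q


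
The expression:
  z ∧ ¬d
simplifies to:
z ∧ ¬d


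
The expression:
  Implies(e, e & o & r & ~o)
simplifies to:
~e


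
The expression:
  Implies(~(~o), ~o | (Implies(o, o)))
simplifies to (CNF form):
True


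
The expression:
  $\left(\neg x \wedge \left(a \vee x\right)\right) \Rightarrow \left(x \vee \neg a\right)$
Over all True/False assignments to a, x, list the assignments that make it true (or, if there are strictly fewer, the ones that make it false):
is false only for:
  a=True, x=False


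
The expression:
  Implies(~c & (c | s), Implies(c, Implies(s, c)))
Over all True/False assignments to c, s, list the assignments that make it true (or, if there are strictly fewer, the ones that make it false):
is always true.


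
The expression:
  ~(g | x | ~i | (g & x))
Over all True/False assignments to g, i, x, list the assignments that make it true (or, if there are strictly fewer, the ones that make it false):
is true only for:
  g=False, i=True, x=False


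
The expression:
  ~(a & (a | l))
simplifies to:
~a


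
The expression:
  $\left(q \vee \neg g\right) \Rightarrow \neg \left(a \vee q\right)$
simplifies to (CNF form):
$\neg q \wedge \left(g \vee \neg a\right)$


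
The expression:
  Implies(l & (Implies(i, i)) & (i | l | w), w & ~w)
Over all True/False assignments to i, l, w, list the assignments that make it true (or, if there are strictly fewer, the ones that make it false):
is true only for:
  i=False, l=False, w=False;
  i=False, l=False, w=True;
  i=True, l=False, w=False;
  i=True, l=False, w=True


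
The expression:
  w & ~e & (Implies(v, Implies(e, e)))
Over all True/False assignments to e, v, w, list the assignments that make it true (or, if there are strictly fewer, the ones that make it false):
is true only for:
  e=False, v=False, w=True;
  e=False, v=True, w=True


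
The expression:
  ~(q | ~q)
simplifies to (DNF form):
False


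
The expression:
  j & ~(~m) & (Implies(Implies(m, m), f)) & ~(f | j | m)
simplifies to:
False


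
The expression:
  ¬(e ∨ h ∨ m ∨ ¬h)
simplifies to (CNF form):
False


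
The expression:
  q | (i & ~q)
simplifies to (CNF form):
i | q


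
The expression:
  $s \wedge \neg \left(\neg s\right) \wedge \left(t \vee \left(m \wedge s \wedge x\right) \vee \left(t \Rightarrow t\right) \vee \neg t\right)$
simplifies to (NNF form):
$s$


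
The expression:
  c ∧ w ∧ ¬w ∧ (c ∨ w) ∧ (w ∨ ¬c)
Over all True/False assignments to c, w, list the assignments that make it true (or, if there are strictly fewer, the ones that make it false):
is never true.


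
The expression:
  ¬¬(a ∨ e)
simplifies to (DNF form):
a ∨ e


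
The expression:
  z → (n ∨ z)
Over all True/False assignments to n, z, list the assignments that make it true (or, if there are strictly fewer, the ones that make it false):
is always true.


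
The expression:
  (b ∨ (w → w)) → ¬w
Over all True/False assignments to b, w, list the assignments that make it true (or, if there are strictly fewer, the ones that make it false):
is true only for:
  b=False, w=False;
  b=True, w=False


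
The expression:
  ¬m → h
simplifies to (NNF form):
h ∨ m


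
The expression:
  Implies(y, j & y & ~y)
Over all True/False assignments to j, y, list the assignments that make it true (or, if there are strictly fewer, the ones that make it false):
is true only for:
  j=False, y=False;
  j=True, y=False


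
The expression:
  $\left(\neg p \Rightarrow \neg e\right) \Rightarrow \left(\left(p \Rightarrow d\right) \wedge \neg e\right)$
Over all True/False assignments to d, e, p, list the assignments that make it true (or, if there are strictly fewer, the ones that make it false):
is false only for:
  d=False, e=False, p=True;
  d=False, e=True, p=True;
  d=True, e=True, p=True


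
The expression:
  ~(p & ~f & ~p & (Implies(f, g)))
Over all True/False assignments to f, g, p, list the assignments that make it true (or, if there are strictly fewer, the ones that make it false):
is always true.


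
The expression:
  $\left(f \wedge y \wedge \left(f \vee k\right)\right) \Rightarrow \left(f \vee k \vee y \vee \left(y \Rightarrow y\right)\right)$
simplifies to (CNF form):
$\text{True}$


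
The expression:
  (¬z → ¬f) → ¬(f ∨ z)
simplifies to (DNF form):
¬z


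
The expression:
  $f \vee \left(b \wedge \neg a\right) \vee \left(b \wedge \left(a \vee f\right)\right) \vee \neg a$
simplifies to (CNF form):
$b \vee f \vee \neg a$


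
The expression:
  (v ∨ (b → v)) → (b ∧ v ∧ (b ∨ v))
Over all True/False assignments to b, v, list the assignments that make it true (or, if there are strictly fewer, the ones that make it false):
is true only for:
  b=True, v=False;
  b=True, v=True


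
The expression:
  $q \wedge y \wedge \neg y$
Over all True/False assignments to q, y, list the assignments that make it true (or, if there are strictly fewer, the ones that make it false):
is never true.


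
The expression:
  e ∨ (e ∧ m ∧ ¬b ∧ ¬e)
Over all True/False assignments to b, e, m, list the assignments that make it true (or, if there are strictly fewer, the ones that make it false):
is true only for:
  b=False, e=True, m=False;
  b=False, e=True, m=True;
  b=True, e=True, m=False;
  b=True, e=True, m=True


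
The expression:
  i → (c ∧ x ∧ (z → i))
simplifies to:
(c ∧ x) ∨ ¬i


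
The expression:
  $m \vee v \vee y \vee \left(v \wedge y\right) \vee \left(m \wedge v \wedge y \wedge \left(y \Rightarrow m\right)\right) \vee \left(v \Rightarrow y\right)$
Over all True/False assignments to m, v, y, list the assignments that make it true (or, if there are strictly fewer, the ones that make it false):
is always true.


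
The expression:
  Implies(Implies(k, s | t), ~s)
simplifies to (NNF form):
~s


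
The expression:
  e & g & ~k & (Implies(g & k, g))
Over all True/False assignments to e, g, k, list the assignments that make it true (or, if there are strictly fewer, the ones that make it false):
is true only for:
  e=True, g=True, k=False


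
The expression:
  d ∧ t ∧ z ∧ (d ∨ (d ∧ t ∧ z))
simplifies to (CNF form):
d ∧ t ∧ z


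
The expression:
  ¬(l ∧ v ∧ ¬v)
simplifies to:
True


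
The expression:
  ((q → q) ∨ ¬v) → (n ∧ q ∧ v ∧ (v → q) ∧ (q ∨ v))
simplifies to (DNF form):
n ∧ q ∧ v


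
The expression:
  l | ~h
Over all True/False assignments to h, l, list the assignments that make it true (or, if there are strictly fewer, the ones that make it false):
is false only for:
  h=True, l=False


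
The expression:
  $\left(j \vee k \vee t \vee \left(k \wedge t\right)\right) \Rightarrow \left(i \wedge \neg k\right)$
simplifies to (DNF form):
$\left(i \wedge \neg k\right) \vee \left(\neg j \wedge \neg k \wedge \neg t\right)$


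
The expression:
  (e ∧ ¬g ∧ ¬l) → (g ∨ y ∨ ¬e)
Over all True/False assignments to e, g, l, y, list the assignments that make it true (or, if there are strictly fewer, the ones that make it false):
is false only for:
  e=True, g=False, l=False, y=False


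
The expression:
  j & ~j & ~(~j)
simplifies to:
False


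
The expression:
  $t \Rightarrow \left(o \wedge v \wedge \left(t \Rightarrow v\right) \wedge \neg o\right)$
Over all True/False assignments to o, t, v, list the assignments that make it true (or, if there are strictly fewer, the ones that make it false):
is true only for:
  o=False, t=False, v=False;
  o=False, t=False, v=True;
  o=True, t=False, v=False;
  o=True, t=False, v=True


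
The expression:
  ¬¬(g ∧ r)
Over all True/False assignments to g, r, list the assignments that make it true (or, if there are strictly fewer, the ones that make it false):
is true only for:
  g=True, r=True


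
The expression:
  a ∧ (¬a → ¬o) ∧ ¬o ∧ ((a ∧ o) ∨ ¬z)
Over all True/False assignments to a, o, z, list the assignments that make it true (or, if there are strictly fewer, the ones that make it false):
is true only for:
  a=True, o=False, z=False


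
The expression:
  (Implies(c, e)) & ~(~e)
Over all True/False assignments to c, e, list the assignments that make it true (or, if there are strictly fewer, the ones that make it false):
is true only for:
  c=False, e=True;
  c=True, e=True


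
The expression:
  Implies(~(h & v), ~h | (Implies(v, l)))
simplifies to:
True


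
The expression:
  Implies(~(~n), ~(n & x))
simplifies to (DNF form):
~n | ~x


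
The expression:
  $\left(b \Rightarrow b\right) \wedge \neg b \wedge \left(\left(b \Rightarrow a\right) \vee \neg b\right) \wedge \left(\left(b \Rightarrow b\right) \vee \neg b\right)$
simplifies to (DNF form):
$\neg b$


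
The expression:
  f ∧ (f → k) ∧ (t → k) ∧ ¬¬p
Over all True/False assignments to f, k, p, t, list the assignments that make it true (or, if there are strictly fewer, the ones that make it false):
is true only for:
  f=True, k=True, p=True, t=False;
  f=True, k=True, p=True, t=True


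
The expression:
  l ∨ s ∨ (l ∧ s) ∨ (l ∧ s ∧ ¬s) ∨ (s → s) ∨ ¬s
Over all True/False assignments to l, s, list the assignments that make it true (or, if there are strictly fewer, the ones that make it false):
is always true.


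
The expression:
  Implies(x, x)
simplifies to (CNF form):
True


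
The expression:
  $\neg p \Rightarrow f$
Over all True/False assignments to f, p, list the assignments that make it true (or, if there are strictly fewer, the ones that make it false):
is false only for:
  f=False, p=False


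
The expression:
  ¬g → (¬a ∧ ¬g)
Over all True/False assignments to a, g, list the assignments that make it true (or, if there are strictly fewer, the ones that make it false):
is false only for:
  a=True, g=False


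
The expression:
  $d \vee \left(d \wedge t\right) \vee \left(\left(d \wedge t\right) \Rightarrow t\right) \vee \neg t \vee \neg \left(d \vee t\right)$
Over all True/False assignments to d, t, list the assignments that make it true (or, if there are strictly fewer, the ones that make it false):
is always true.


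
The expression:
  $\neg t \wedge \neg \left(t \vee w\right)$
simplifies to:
$\neg t \wedge \neg w$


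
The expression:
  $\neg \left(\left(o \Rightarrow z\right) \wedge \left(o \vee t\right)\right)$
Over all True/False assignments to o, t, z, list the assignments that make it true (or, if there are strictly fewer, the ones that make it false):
is true only for:
  o=False, t=False, z=False;
  o=False, t=False, z=True;
  o=True, t=False, z=False;
  o=True, t=True, z=False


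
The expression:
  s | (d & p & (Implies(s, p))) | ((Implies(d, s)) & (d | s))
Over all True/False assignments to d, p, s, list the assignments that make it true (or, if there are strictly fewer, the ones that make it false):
is false only for:
  d=False, p=False, s=False;
  d=False, p=True, s=False;
  d=True, p=False, s=False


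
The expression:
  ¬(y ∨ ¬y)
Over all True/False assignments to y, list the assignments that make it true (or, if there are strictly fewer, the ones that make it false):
is never true.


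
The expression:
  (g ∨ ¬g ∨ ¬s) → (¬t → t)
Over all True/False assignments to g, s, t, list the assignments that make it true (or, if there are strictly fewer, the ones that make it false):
is true only for:
  g=False, s=False, t=True;
  g=False, s=True, t=True;
  g=True, s=False, t=True;
  g=True, s=True, t=True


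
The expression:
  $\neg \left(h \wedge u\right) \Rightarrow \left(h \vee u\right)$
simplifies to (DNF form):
$h \vee u$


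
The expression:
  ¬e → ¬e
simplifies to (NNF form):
True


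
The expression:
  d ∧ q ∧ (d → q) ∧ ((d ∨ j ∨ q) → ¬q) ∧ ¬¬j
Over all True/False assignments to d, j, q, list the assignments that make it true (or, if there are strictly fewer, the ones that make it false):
is never true.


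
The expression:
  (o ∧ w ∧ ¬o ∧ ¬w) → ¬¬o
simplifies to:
True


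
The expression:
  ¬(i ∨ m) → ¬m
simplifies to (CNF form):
True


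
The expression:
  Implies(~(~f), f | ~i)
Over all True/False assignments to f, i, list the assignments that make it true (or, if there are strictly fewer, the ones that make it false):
is always true.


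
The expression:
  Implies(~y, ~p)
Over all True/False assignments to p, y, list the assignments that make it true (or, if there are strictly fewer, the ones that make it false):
is false only for:
  p=True, y=False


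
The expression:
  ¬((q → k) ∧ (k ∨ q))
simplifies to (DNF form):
¬k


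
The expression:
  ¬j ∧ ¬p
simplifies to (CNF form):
¬j ∧ ¬p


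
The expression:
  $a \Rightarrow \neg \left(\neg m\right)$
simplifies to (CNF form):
$m \vee \neg a$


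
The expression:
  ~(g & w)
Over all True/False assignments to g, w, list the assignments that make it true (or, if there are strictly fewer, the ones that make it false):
is false only for:
  g=True, w=True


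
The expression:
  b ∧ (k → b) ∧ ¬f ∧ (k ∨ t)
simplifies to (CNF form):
b ∧ ¬f ∧ (k ∨ t)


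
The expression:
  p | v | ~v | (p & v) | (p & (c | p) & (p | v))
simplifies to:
True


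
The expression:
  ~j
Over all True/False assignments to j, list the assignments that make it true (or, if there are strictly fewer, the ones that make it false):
is true only for:
  j=False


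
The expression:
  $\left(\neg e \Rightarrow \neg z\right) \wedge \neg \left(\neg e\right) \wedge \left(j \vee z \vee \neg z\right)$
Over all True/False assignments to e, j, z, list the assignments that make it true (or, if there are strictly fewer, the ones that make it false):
is true only for:
  e=True, j=False, z=False;
  e=True, j=False, z=True;
  e=True, j=True, z=False;
  e=True, j=True, z=True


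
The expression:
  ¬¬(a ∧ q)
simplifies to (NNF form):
a ∧ q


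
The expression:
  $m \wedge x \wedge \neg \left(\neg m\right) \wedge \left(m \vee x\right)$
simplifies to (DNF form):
$m \wedge x$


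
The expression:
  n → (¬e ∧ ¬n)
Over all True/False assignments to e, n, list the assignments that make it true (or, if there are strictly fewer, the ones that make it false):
is true only for:
  e=False, n=False;
  e=True, n=False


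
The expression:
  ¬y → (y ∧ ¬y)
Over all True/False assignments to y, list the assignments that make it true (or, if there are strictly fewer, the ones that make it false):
is true only for:
  y=True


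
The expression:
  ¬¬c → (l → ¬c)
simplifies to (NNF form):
¬c ∨ ¬l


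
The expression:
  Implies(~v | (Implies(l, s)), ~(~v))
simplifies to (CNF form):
v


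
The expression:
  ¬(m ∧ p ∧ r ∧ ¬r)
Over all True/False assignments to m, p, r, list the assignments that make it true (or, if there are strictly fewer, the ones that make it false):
is always true.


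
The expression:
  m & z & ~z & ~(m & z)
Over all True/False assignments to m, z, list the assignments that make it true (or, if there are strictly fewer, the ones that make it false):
is never true.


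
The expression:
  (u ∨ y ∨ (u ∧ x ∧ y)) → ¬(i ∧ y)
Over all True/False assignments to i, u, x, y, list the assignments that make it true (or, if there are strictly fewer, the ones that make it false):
is false only for:
  i=True, u=False, x=False, y=True;
  i=True, u=False, x=True, y=True;
  i=True, u=True, x=False, y=True;
  i=True, u=True, x=True, y=True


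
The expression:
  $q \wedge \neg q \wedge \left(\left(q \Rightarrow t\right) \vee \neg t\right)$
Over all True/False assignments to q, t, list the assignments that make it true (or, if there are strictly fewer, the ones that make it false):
is never true.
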